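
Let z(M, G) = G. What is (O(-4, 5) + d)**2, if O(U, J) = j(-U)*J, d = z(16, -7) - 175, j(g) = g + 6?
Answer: 17424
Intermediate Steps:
j(g) = 6 + g
d = -182 (d = -7 - 175 = -182)
O(U, J) = J*(6 - U) (O(U, J) = (6 - U)*J = J*(6 - U))
(O(-4, 5) + d)**2 = (5*(6 - 1*(-4)) - 182)**2 = (5*(6 + 4) - 182)**2 = (5*10 - 182)**2 = (50 - 182)**2 = (-132)**2 = 17424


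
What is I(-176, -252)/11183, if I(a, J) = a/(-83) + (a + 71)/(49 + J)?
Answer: 6349/26917481 ≈ 0.00023587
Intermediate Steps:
I(a, J) = -a/83 + (71 + a)/(49 + J) (I(a, J) = a*(-1/83) + (71 + a)/(49 + J) = -a/83 + (71 + a)/(49 + J))
I(-176, -252)/11183 = ((5893 + 34*(-176) - 1*(-252)*(-176))/(83*(49 - 252)))/11183 = ((1/83)*(5893 - 5984 - 44352)/(-203))*(1/11183) = ((1/83)*(-1/203)*(-44443))*(1/11183) = (6349/2407)*(1/11183) = 6349/26917481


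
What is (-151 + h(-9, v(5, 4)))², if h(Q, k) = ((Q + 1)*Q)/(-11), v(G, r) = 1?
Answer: 3003289/121 ≈ 24821.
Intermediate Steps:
h(Q, k) = -Q*(1 + Q)/11 (h(Q, k) = ((1 + Q)*Q)*(-1/11) = (Q*(1 + Q))*(-1/11) = -Q*(1 + Q)/11)
(-151 + h(-9, v(5, 4)))² = (-151 - 1/11*(-9)*(1 - 9))² = (-151 - 1/11*(-9)*(-8))² = (-151 - 72/11)² = (-1733/11)² = 3003289/121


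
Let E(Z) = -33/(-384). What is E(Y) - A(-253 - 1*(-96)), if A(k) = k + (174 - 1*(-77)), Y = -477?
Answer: -12021/128 ≈ -93.914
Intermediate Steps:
E(Z) = 11/128 (E(Z) = -33*(-1/384) = 11/128)
A(k) = 251 + k (A(k) = k + (174 + 77) = k + 251 = 251 + k)
E(Y) - A(-253 - 1*(-96)) = 11/128 - (251 + (-253 - 1*(-96))) = 11/128 - (251 + (-253 + 96)) = 11/128 - (251 - 157) = 11/128 - 1*94 = 11/128 - 94 = -12021/128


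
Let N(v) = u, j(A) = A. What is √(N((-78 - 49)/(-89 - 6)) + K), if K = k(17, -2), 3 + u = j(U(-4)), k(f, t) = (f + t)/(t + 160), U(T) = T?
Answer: I*√172378/158 ≈ 2.6278*I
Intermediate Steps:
k(f, t) = (f + t)/(160 + t)
u = -7 (u = -3 - 4 = -7)
N(v) = -7
K = 15/158 (K = (17 - 2)/(160 - 2) = 15/158 ≈ 0.094937)
√(N((-78 - 49)/(-89 - 6)) + K) = √(-7 + 15/158) = √(-1091/158) = I*√172378/158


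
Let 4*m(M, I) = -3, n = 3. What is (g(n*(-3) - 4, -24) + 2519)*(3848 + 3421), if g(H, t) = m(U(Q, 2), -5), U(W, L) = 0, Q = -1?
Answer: 73220637/4 ≈ 1.8305e+7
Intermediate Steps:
m(M, I) = -3/4 (m(M, I) = (1/4)*(-3) = -3/4)
g(H, t) = -3/4
(g(n*(-3) - 4, -24) + 2519)*(3848 + 3421) = (-3/4 + 2519)*(3848 + 3421) = (10073/4)*7269 = 73220637/4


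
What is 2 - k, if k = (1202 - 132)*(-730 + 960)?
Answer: -246098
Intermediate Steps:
k = 246100 (k = 1070*230 = 246100)
2 - k = 2 - 1*246100 = 2 - 246100 = -246098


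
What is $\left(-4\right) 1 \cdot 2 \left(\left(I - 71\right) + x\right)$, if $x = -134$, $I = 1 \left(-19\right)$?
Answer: $1792$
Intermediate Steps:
$I = -19$
$\left(-4\right) 1 \cdot 2 \left(\left(I - 71\right) + x\right) = \left(-4\right) 1 \cdot 2 \left(\left(-19 - 71\right) - 134\right) = \left(-4\right) 2 \left(\left(-19 - 71\right) - 134\right) = - 8 \left(-90 - 134\right) = \left(-8\right) \left(-224\right) = 1792$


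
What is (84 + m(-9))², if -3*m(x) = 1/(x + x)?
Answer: 20584369/2916 ≈ 7059.1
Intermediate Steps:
m(x) = -1/(6*x) (m(x) = -1/(3*(x + x)) = -1/(2*x)/3 = -1/(6*x))
(84 + m(-9))² = (84 - ⅙/(-9))² = (84 - ⅙*(-⅑))² = (84 + 1/54)² = (4537/54)² = 20584369/2916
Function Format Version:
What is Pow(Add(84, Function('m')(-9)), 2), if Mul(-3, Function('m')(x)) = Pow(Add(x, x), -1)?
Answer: Rational(20584369, 2916) ≈ 7059.1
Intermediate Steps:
Function('m')(x) = Mul(Rational(-1, 6), Pow(x, -1)) (Function('m')(x) = Mul(Rational(-1, 3), Pow(Add(x, x), -1)) = Mul(Rational(-1, 3), Pow(Mul(2, x), -1)) = Mul(Rational(-1, 3), Mul(Rational(1, 2), Pow(x, -1))) = Mul(Rational(-1, 6), Pow(x, -1)))
Pow(Add(84, Function('m')(-9)), 2) = Pow(Add(84, Mul(Rational(-1, 6), Pow(-9, -1))), 2) = Pow(Add(84, Mul(Rational(-1, 6), Rational(-1, 9))), 2) = Pow(Add(84, Rational(1, 54)), 2) = Pow(Rational(4537, 54), 2) = Rational(20584369, 2916)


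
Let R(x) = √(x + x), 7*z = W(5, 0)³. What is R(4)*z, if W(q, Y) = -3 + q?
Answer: 16*√2/7 ≈ 3.2325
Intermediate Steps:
z = 8/7 (z = (-3 + 5)³/7 = (⅐)*2³ = (⅐)*8 = 8/7 ≈ 1.1429)
R(x) = √2*√x (R(x) = √(2*x) = √2*√x)
R(4)*z = (√2*√4)*(8/7) = (√2*2)*(8/7) = (2*√2)*(8/7) = 16*√2/7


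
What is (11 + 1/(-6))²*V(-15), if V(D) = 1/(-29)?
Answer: -4225/1044 ≈ -4.0469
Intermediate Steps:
V(D) = -1/29
(11 + 1/(-6))²*V(-15) = (11 + 1/(-6))²*(-1/29) = (11 - ⅙)²*(-1/29) = (65/6)²*(-1/29) = (4225/36)*(-1/29) = -4225/1044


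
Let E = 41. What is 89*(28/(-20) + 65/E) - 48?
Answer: -6458/205 ≈ -31.502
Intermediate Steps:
89*(28/(-20) + 65/E) - 48 = 89*(28/(-20) + 65/41) - 48 = 89*(28*(-1/20) + 65*(1/41)) - 48 = 89*(-7/5 + 65/41) - 48 = 89*(38/205) - 48 = 3382/205 - 48 = -6458/205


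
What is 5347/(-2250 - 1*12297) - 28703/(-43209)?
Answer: 62168006/209520441 ≈ 0.29672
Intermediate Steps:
5347/(-2250 - 1*12297) - 28703/(-43209) = 5347/(-2250 - 12297) - 28703*(-1/43209) = 5347/(-14547) + 28703/43209 = 5347*(-1/14547) + 28703/43209 = -5347/14547 + 28703/43209 = 62168006/209520441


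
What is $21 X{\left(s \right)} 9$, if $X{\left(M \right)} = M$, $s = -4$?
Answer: $-756$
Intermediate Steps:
$21 X{\left(s \right)} 9 = 21 \left(-4\right) 9 = \left(-84\right) 9 = -756$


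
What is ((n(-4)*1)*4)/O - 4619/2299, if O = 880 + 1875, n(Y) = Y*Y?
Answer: -662011/333355 ≈ -1.9859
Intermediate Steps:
n(Y) = Y²
O = 2755
((n(-4)*1)*4)/O - 4619/2299 = (((-4)²*1)*4)/2755 - 4619/2299 = ((16*1)*4)*(1/2755) - 4619*1/2299 = (16*4)*(1/2755) - 4619/2299 = 64*(1/2755) - 4619/2299 = 64/2755 - 4619/2299 = -662011/333355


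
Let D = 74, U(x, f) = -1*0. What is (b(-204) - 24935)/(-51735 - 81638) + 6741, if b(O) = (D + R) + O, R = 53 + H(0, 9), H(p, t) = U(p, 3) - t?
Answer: 899092414/133373 ≈ 6741.2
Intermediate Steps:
U(x, f) = 0
H(p, t) = -t (H(p, t) = 0 - t = -t)
R = 44 (R = 53 - 1*9 = 53 - 9 = 44)
b(O) = 118 + O (b(O) = (74 + 44) + O = 118 + O)
(b(-204) - 24935)/(-51735 - 81638) + 6741 = ((118 - 204) - 24935)/(-51735 - 81638) + 6741 = (-86 - 24935)/(-133373) + 6741 = -25021*(-1/133373) + 6741 = 25021/133373 + 6741 = 899092414/133373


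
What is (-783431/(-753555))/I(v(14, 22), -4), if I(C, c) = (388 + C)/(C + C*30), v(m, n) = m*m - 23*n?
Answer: -68443381/534339 ≈ -128.09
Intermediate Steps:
v(m, n) = m**2 - 23*n
I(C, c) = (388 + C)/(31*C) (I(C, c) = (388 + C)/(C + 30*C) = (388 + C)/((31*C)) = (388 + C)*(1/(31*C)) = (388 + C)/(31*C))
(-783431/(-753555))/I(v(14, 22), -4) = (-783431/(-753555))/(((388 + (14**2 - 23*22))/(31*(14**2 - 23*22)))) = (-783431*(-1/753555))/(((388 + (196 - 506))/(31*(196 - 506)))) = 71221/(68505*(((1/31)*(388 - 310)/(-310)))) = 71221/(68505*(((1/31)*(-1/310)*78))) = 71221/(68505*(-39/4805)) = (71221/68505)*(-4805/39) = -68443381/534339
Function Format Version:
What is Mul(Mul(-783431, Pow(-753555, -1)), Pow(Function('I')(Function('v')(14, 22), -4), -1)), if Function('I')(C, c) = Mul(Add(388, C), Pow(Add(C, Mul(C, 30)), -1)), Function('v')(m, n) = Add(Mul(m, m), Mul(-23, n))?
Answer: Rational(-68443381, 534339) ≈ -128.09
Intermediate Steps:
Function('v')(m, n) = Add(Pow(m, 2), Mul(-23, n))
Function('I')(C, c) = Mul(Rational(1, 31), Pow(C, -1), Add(388, C)) (Function('I')(C, c) = Mul(Add(388, C), Pow(Add(C, Mul(30, C)), -1)) = Mul(Add(388, C), Pow(Mul(31, C), -1)) = Mul(Add(388, C), Mul(Rational(1, 31), Pow(C, -1))) = Mul(Rational(1, 31), Pow(C, -1), Add(388, C)))
Mul(Mul(-783431, Pow(-753555, -1)), Pow(Function('I')(Function('v')(14, 22), -4), -1)) = Mul(Mul(-783431, Pow(-753555, -1)), Pow(Mul(Rational(1, 31), Pow(Add(Pow(14, 2), Mul(-23, 22)), -1), Add(388, Add(Pow(14, 2), Mul(-23, 22)))), -1)) = Mul(Mul(-783431, Rational(-1, 753555)), Pow(Mul(Rational(1, 31), Pow(Add(196, -506), -1), Add(388, Add(196, -506))), -1)) = Mul(Rational(71221, 68505), Pow(Mul(Rational(1, 31), Pow(-310, -1), Add(388, -310)), -1)) = Mul(Rational(71221, 68505), Pow(Mul(Rational(1, 31), Rational(-1, 310), 78), -1)) = Mul(Rational(71221, 68505), Pow(Rational(-39, 4805), -1)) = Mul(Rational(71221, 68505), Rational(-4805, 39)) = Rational(-68443381, 534339)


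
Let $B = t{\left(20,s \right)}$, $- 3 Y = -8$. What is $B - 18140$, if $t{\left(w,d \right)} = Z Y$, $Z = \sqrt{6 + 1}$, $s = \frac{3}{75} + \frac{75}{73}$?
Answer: $-18140 + \frac{8 \sqrt{7}}{3} \approx -18133.0$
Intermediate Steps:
$Y = \frac{8}{3}$ ($Y = \left(- \frac{1}{3}\right) \left(-8\right) = \frac{8}{3} \approx 2.6667$)
$s = \frac{1948}{1825}$ ($s = 3 \cdot \frac{1}{75} + 75 \cdot \frac{1}{73} = \frac{1}{25} + \frac{75}{73} = \frac{1948}{1825} \approx 1.0674$)
$Z = \sqrt{7} \approx 2.6458$
$t{\left(w,d \right)} = \frac{8 \sqrt{7}}{3}$ ($t{\left(w,d \right)} = \sqrt{7} \cdot \frac{8}{3} = \frac{8 \sqrt{7}}{3}$)
$B = \frac{8 \sqrt{7}}{3} \approx 7.0553$
$B - 18140 = \frac{8 \sqrt{7}}{3} - 18140 = -18140 + \frac{8 \sqrt{7}}{3}$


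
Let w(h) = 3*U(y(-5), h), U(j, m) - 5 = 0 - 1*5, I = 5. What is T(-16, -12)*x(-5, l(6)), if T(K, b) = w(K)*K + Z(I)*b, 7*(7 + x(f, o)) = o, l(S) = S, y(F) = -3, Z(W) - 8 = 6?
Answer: 1032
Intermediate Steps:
Z(W) = 14 (Z(W) = 8 + 6 = 14)
U(j, m) = 0 (U(j, m) = 5 + (0 - 1*5) = 5 + (0 - 5) = 5 - 5 = 0)
x(f, o) = -7 + o/7
w(h) = 0 (w(h) = 3*0 = 0)
T(K, b) = 14*b (T(K, b) = 0*K + 14*b = 0 + 14*b = 14*b)
T(-16, -12)*x(-5, l(6)) = (14*(-12))*(-7 + (1/7)*6) = -168*(-7 + 6/7) = -168*(-43/7) = 1032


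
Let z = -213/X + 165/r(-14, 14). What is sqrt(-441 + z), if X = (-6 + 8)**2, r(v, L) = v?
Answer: I*sqrt(99183)/14 ≈ 22.495*I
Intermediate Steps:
X = 4 (X = 2**2 = 4)
z = -1821/28 (z = -213/4 + 165/(-14) = -213*1/4 + 165*(-1/14) = -213/4 - 165/14 = -1821/28 ≈ -65.036)
sqrt(-441 + z) = sqrt(-441 - 1821/28) = sqrt(-14169/28) = I*sqrt(99183)/14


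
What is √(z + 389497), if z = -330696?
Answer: √58801 ≈ 242.49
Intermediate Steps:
√(z + 389497) = √(-330696 + 389497) = √58801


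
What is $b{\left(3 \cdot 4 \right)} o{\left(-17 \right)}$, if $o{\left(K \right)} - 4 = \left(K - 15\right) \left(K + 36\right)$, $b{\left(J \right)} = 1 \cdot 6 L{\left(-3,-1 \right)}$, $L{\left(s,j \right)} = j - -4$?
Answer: $-10872$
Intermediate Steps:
$L{\left(s,j \right)} = 4 + j$ ($L{\left(s,j \right)} = j + 4 = 4 + j$)
$b{\left(J \right)} = 18$ ($b{\left(J \right)} = 1 \cdot 6 \left(4 - 1\right) = 6 \cdot 3 = 18$)
$o{\left(K \right)} = 4 + \left(-15 + K\right) \left(36 + K\right)$ ($o{\left(K \right)} = 4 + \left(K - 15\right) \left(K + 36\right) = 4 + \left(-15 + K\right) \left(36 + K\right)$)
$b{\left(3 \cdot 4 \right)} o{\left(-17 \right)} = 18 \left(-536 + \left(-17\right)^{2} + 21 \left(-17\right)\right) = 18 \left(-536 + 289 - 357\right) = 18 \left(-604\right) = -10872$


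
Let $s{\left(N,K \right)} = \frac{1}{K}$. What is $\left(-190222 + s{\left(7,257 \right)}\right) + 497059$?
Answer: $\frac{78857110}{257} \approx 3.0684 \cdot 10^{5}$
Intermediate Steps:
$\left(-190222 + s{\left(7,257 \right)}\right) + 497059 = \left(-190222 + \frac{1}{257}\right) + 497059 = - \frac{48887053}{257} + 497059 = \frac{78857110}{257}$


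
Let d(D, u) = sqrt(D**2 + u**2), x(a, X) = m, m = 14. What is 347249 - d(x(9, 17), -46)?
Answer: 347249 - 34*sqrt(2) ≈ 3.4720e+5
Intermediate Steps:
x(a, X) = 14
347249 - d(x(9, 17), -46) = 347249 - sqrt(14**2 + (-46)**2) = 347249 - sqrt(196 + 2116) = 347249 - sqrt(2312) = 347249 - 34*sqrt(2)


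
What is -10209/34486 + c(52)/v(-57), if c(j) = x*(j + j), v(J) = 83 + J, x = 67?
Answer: 9232039/34486 ≈ 267.70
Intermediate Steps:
c(j) = 134*j (c(j) = 67*(j + j) = 67*(2*j) = 134*j)
-10209/34486 + c(52)/v(-57) = -10209/34486 + (134*52)/(83 - 57) = -10209*1/34486 + 6968/26 = -10209/34486 + 6968*(1/26) = -10209/34486 + 268 = 9232039/34486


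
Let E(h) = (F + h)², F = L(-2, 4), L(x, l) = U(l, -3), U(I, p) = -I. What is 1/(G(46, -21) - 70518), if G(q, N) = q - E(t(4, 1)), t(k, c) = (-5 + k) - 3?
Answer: -1/70536 ≈ -1.4177e-5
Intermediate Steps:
L(x, l) = -l
t(k, c) = -8 + k
F = -4 (F = -1*4 = -4)
E(h) = (-4 + h)²
G(q, N) = -64 + q (G(q, N) = q - (-4 + (-8 + 4))² = q - (-4 - 4)² = q - 1*(-8)² = q - 1*64 = q - 64 = -64 + q)
1/(G(46, -21) - 70518) = 1/((-64 + 46) - 70518) = 1/(-18 - 70518) = 1/(-70536) = -1/70536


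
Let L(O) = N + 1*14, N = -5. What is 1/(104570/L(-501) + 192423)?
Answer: 9/1836377 ≈ 4.9010e-6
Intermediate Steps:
L(O) = 9 (L(O) = -5 + 1*14 = -5 + 14 = 9)
1/(104570/L(-501) + 192423) = 1/(104570/9 + 192423) = 1/(1836377/9) = 9/1836377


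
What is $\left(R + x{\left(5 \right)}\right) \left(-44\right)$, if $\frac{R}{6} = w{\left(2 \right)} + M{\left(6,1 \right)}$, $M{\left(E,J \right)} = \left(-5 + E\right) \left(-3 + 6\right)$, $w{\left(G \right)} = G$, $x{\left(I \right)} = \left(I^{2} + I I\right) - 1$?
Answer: $-3476$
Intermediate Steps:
$x{\left(I \right)} = -1 + 2 I^{2}$ ($x{\left(I \right)} = \left(I^{2} + I^{2}\right) - 1 = 2 I^{2} - 1 = -1 + 2 I^{2}$)
$M{\left(E,J \right)} = -15 + 3 E$ ($M{\left(E,J \right)} = \left(-5 + E\right) 3 = -15 + 3 E$)
$R = 30$ ($R = 6 \left(2 + \left(-15 + 3 \cdot 6\right)\right) = 6 \left(2 + \left(-15 + 18\right)\right) = 6 \left(2 + 3\right) = 6 \cdot 5 = 30$)
$\left(R + x{\left(5 \right)}\right) \left(-44\right) = \left(30 - \left(1 - 2 \cdot 5^{2}\right)\right) \left(-44\right) = \left(30 + \left(-1 + 2 \cdot 25\right)\right) \left(-44\right) = \left(30 + \left(-1 + 50\right)\right) \left(-44\right) = \left(30 + 49\right) \left(-44\right) = 79 \left(-44\right) = -3476$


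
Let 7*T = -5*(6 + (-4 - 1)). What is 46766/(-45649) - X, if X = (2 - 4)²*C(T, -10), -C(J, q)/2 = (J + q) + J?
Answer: -29542722/319543 ≈ -92.453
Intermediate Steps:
T = -5/7 (T = (-5*(6 + (-4 - 1)))/7 = (-5*(6 - 5))/7 = (-5*1)/7 = (⅐)*(-5) = -5/7 ≈ -0.71429)
C(J, q) = -4*J - 2*q (C(J, q) = -2*((J + q) + J) = -2*(q + 2*J) = -4*J - 2*q)
X = 640/7 (X = (2 - 4)²*(-4*(-5/7) - 2*(-10)) = (-2)²*(20/7 + 20) = 4*(160/7) = 640/7 ≈ 91.429)
46766/(-45649) - X = 46766/(-45649) - 1*640/7 = 46766*(-1/45649) - 640/7 = -46766/45649 - 640/7 = -29542722/319543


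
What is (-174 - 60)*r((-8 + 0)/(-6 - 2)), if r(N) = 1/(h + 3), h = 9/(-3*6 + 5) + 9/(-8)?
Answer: -8112/41 ≈ -197.85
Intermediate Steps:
h = -189/104 (h = 9/(-18 + 5) + 9*(-⅛) = 9/(-13) - 9/8 = 9*(-1/13) - 9/8 = -9/13 - 9/8 = -189/104 ≈ -1.8173)
r(N) = 104/123 (r(N) = 1/(-189/104 + 3) = 1/(123/104) = 104/123)
(-174 - 60)*r((-8 + 0)/(-6 - 2)) = (-174 - 60)*(104/123) = -234*104/123 = -8112/41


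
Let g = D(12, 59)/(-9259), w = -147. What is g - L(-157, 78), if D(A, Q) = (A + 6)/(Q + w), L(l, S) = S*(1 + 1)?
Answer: -63553767/407396 ≈ -156.00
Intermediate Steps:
L(l, S) = 2*S (L(l, S) = S*2 = 2*S)
D(A, Q) = (6 + A)/(-147 + Q) (D(A, Q) = (A + 6)/(Q - 147) = (6 + A)/(-147 + Q))
g = 9/407396 (g = ((6 + 12)/(-147 + 59))/(-9259) = (18/(-88))*(-1/9259) = -1/88*18*(-1/9259) = -9/44*(-1/9259) = 9/407396 ≈ 2.2092e-5)
g - L(-157, 78) = 9/407396 - 2*78 = 9/407396 - 1*156 = 9/407396 - 156 = -63553767/407396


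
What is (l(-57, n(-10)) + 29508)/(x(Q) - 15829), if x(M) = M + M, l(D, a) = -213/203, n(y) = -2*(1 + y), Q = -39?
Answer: -5989911/3229121 ≈ -1.8550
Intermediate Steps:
n(y) = -2 - 2*y
l(D, a) = -213/203 (l(D, a) = -213*1/203 = -213/203)
x(M) = 2*M
(l(-57, n(-10)) + 29508)/(x(Q) - 15829) = (-213/203 + 29508)/(2*(-39) - 15829) = 5989911/(203*(-78 - 15829)) = (5989911/203)/(-15907) = (5989911/203)*(-1/15907) = -5989911/3229121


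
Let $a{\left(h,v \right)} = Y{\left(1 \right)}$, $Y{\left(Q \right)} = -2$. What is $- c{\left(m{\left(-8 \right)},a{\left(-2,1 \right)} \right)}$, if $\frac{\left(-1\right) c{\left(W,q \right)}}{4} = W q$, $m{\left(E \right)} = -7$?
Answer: $56$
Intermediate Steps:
$a{\left(h,v \right)} = -2$
$c{\left(W,q \right)} = - 4 W q$
$- c{\left(m{\left(-8 \right)},a{\left(-2,1 \right)} \right)} = - \left(-4\right) \left(-7\right) \left(-2\right) = \left(-1\right) \left(-56\right) = 56$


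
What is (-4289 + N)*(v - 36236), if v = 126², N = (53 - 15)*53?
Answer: 46319000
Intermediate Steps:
N = 2014 (N = 38*53 = 2014)
v = 15876
(-4289 + N)*(v - 36236) = (-4289 + 2014)*(15876 - 36236) = -2275*(-20360) = 46319000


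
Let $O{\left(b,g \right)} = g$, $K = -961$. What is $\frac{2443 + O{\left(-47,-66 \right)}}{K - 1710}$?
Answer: $- \frac{2377}{2671} \approx -0.88993$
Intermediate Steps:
$\frac{2443 + O{\left(-47,-66 \right)}}{K - 1710} = \frac{2443 - 66}{-961 - 1710} = \frac{2377}{-2671} = 2377 \left(- \frac{1}{2671}\right) = - \frac{2377}{2671}$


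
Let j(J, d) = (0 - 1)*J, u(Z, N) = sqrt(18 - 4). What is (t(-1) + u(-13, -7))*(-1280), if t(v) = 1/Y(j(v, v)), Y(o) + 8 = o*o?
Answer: 1280/7 - 1280*sqrt(14) ≈ -4606.5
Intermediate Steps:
u(Z, N) = sqrt(14)
j(J, d) = -J
Y(o) = -8 + o**2 (Y(o) = -8 + o*o = -8 + o**2)
t(v) = 1/(-8 + v**2) (t(v) = 1/(-8 + (-v)**2) = 1/(-8 + v**2))
(t(-1) + u(-13, -7))*(-1280) = (1/(-8 + (-1)**2) + sqrt(14))*(-1280) = (1/(-8 + 1) + sqrt(14))*(-1280) = (1/(-7) + sqrt(14))*(-1280) = (-1/7 + sqrt(14))*(-1280) = 1280/7 - 1280*sqrt(14)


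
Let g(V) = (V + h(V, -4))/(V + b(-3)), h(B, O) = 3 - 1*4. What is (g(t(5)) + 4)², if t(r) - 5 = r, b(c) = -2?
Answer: 1681/64 ≈ 26.266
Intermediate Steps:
t(r) = 5 + r
h(B, O) = -1 (h(B, O) = 3 - 4 = -1)
g(V) = (-1 + V)/(-2 + V) (g(V) = (V - 1)/(V - 2) = (-1 + V)/(-2 + V))
(g(t(5)) + 4)² = ((-1 + (5 + 5))/(-2 + (5 + 5)) + 4)² = ((-1 + 10)/(-2 + 10) + 4)² = (9/8 + 4)² = (41/8)² = 1681/64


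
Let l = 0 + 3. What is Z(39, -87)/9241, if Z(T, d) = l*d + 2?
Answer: -259/9241 ≈ -0.028027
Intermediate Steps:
l = 3
Z(T, d) = 2 + 3*d (Z(T, d) = 3*d + 2 = 2 + 3*d)
Z(39, -87)/9241 = (2 + 3*(-87))/9241 = (2 - 261)*(1/9241) = -259*1/9241 = -259/9241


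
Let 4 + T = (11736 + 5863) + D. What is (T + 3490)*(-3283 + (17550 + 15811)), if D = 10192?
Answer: 940749606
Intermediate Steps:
T = 27787 (T = -4 + ((11736 + 5863) + 10192) = -4 + (17599 + 10192) = -4 + 27791 = 27787)
(T + 3490)*(-3283 + (17550 + 15811)) = (27787 + 3490)*(-3283 + (17550 + 15811)) = 31277*(-3283 + 33361) = 31277*30078 = 940749606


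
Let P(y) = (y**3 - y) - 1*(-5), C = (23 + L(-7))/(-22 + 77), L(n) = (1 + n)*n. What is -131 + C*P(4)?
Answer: -596/11 ≈ -54.182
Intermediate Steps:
L(n) = n*(1 + n)
C = 13/11 (C = (23 - 7*(1 - 7))/(-22 + 77) = (23 - 7*(-6))/55 = (23 + 42)*(1/55) = 65*(1/55) = 13/11 ≈ 1.1818)
P(y) = 5 + y**3 - y (P(y) = (y**3 - y) + 5 = 5 + y**3 - y)
-131 + C*P(4) = -131 + 13*(5 + 4**3 - 1*4)/11 = -131 + 13*(5 + 64 - 4)/11 = -131 + (13/11)*65 = -131 + 845/11 = -596/11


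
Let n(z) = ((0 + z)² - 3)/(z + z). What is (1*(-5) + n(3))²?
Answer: 16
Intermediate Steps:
n(z) = (-3 + z²)/(2*z) (n(z) = (z² - 3)/((2*z)) = (-3 + z²)*(1/(2*z)) = (-3 + z²)/(2*z))
(1*(-5) + n(3))² = (1*(-5) + (½)*(-3 + 3²)/3)² = (-5 + (½)*(⅓)*(-3 + 9))² = (-5 + (½)*(⅓)*6)² = (-5 + 1)² = (-4)² = 16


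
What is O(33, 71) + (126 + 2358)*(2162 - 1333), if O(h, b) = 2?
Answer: 2059238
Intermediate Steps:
O(33, 71) + (126 + 2358)*(2162 - 1333) = 2 + (126 + 2358)*(2162 - 1333) = 2 + 2484*829 = 2 + 2059236 = 2059238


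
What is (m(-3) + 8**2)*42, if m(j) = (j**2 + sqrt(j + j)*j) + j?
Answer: 2940 - 126*I*sqrt(6) ≈ 2940.0 - 308.64*I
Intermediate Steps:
m(j) = j + j**2 + sqrt(2)*j**(3/2) (m(j) = (j**2 + sqrt(2*j)*j) + j = (j**2 + (sqrt(2)*sqrt(j))*j) + j = (j**2 + sqrt(2)*j**(3/2)) + j = j + j**2 + sqrt(2)*j**(3/2))
(m(-3) + 8**2)*42 = ((-3 + (-3)**2 + sqrt(2)*(-3)**(3/2)) + 8**2)*42 = ((-3 + 9 + sqrt(2)*(-3*I*sqrt(3))) + 64)*42 = ((-3 + 9 - 3*I*sqrt(6)) + 64)*42 = ((6 - 3*I*sqrt(6)) + 64)*42 = (70 - 3*I*sqrt(6))*42 = 2940 - 126*I*sqrt(6)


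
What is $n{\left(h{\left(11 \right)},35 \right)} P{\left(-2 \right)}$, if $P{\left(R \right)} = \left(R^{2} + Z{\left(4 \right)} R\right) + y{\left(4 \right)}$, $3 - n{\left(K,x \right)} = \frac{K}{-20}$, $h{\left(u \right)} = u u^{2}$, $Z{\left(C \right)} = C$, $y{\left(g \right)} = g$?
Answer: $0$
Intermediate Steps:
$h{\left(u \right)} = u^{3}$
$n{\left(K,x \right)} = 3 + \frac{K}{20}$ ($n{\left(K,x \right)} = 3 - \frac{K}{-20} = 3 - K \left(- \frac{1}{20}\right) = 3 - - \frac{K}{20} = 3 + \frac{K}{20}$)
$P{\left(R \right)} = 4 + R^{2} + 4 R$ ($P{\left(R \right)} = \left(R^{2} + 4 R\right) + 4 = 4 + R^{2} + 4 R$)
$n{\left(h{\left(11 \right)},35 \right)} P{\left(-2 \right)} = \left(3 + \frac{11^{3}}{20}\right) \left(4 + \left(-2\right)^{2} + 4 \left(-2\right)\right) = \left(3 + \frac{1}{20} \cdot 1331\right) \left(4 + 4 - 8\right) = \left(3 + \frac{1331}{20}\right) 0 = \frac{1391}{20} \cdot 0 = 0$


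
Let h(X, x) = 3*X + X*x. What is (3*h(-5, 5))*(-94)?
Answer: 11280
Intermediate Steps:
(3*h(-5, 5))*(-94) = (3*(-5*(3 + 5)))*(-94) = (3*(-5*8))*(-94) = (3*(-40))*(-94) = -120*(-94) = 11280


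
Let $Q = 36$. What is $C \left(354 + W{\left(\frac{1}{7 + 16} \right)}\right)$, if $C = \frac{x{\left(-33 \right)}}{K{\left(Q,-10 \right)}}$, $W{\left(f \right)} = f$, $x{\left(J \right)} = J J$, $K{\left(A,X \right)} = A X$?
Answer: $- \frac{985303}{920} \approx -1071.0$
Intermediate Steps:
$x{\left(J \right)} = J^{2}$
$C = - \frac{121}{40}$ ($C = \frac{\left(-33\right)^{2}}{36 \left(-10\right)} = \frac{1089}{-360} = 1089 \left(- \frac{1}{360}\right) = - \frac{121}{40} \approx -3.025$)
$C \left(354 + W{\left(\frac{1}{7 + 16} \right)}\right) = - \frac{121 \left(354 + \frac{1}{7 + 16}\right)}{40} = - \frac{121 \left(354 + \frac{1}{23}\right)}{40} = \left(- \frac{121}{40}\right) \frac{8143}{23} = - \frac{985303}{920}$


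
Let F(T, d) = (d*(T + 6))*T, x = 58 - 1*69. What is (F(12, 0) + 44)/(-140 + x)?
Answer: -44/151 ≈ -0.29139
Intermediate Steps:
x = -11 (x = 58 - 69 = -11)
F(T, d) = T*d*(6 + T) (F(T, d) = (d*(6 + T))*T = T*d*(6 + T))
(F(12, 0) + 44)/(-140 + x) = (12*0*(6 + 12) + 44)/(-140 - 11) = (12*0*18 + 44)/(-151) = -(0 + 44)/151 = -1/151*44 = -44/151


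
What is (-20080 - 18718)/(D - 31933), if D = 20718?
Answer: 38798/11215 ≈ 3.4595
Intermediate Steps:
(-20080 - 18718)/(D - 31933) = (-20080 - 18718)/(20718 - 31933) = -38798/(-11215) = -38798*(-1/11215) = 38798/11215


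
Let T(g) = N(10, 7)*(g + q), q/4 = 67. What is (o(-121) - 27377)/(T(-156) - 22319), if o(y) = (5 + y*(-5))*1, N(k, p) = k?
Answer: 923/731 ≈ 1.2627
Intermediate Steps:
q = 268 (q = 4*67 = 268)
o(y) = 5 - 5*y (o(y) = (5 - 5*y)*1 = 5 - 5*y)
T(g) = 2680 + 10*g (T(g) = 10*(g + 268) = 10*(268 + g) = 2680 + 10*g)
(o(-121) - 27377)/(T(-156) - 22319) = ((5 - 5*(-121)) - 27377)/((2680 + 10*(-156)) - 22319) = ((5 + 605) - 27377)/((2680 - 1560) - 22319) = (610 - 27377)/(1120 - 22319) = -26767/(-21199) = -26767*(-1/21199) = 923/731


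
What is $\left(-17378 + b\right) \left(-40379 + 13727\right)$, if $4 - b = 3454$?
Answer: $555107856$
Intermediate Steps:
$b = -3450$ ($b = 4 - 3454 = -3450$)
$\left(-17378 + b\right) \left(-40379 + 13727\right) = \left(-17378 - 3450\right) \left(-40379 + 13727\right) = \left(-20828\right) \left(-26652\right) = 555107856$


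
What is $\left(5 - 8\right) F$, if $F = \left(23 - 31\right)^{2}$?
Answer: $-192$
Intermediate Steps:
$F = 64$ ($F = \left(-8\right)^{2} = 64$)
$\left(5 - 8\right) F = \left(5 - 8\right) 64 = \left(-3\right) 64 = -192$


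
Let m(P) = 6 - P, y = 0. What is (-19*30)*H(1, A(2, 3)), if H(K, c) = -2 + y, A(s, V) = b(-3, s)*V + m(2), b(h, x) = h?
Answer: 1140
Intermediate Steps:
A(s, V) = 4 - 3*V (A(s, V) = -3*V + (6 - 1*2) = -3*V + (6 - 2) = -3*V + 4 = 4 - 3*V)
H(K, c) = -2 (H(K, c) = -2 + 0 = -2)
(-19*30)*H(1, A(2, 3)) = -19*30*(-2) = -570*(-2) = 1140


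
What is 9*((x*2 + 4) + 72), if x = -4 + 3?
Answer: 666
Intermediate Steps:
x = -1
9*((x*2 + 4) + 72) = 9*((-1*2 + 4) + 72) = 9*((-2 + 4) + 72) = 9*(2 + 72) = 9*74 = 666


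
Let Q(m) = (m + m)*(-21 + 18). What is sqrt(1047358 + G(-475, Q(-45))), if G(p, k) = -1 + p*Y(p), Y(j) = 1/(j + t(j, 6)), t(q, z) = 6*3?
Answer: 8*sqrt(3417807487)/457 ≈ 1023.4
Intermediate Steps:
t(q, z) = 18
Y(j) = 1/(18 + j) (Y(j) = 1/(j + 18) = 1/(18 + j))
Q(m) = -6*m (Q(m) = (2*m)*(-3) = -6*m)
G(p, k) = -1 + p/(18 + p)
sqrt(1047358 + G(-475, Q(-45))) = sqrt(1047358 - 18/(18 - 475)) = sqrt(1047358 - 18/(-457)) = sqrt(1047358 - 18*(-1/457)) = sqrt(1047358 + 18/457) = sqrt(478642624/457) = 8*sqrt(3417807487)/457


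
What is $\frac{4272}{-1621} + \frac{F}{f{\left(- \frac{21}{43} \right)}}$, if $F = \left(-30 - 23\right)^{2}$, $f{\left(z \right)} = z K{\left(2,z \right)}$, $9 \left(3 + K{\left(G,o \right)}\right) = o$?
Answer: $\frac{8407434085}{4470718} \approx 1880.6$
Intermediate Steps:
$K{\left(G,o \right)} = -3 + \frac{o}{9}$
$f{\left(z \right)} = z \left(-3 + \frac{z}{9}\right)$
$F = 2809$ ($F = \left(-53\right)^{2} = 2809$)
$\frac{4272}{-1621} + \frac{F}{f{\left(- \frac{21}{43} \right)}} = \frac{4272}{-1621} + \frac{2809}{\frac{1}{9} \left(- \frac{21}{43}\right) \left(-27 - \frac{21}{43}\right)} = 4272 \left(- \frac{1}{1621}\right) + \frac{2809}{\frac{1}{9} \left(\left(-21\right) \frac{1}{43}\right) \left(-27 - \frac{21}{43}\right)} = - \frac{4272}{1621} + \frac{2809}{\frac{1}{9} \left(- \frac{21}{43}\right) \left(-27 - \frac{21}{43}\right)} = - \frac{4272}{1621} + \frac{2809}{\frac{1}{9} \left(- \frac{21}{43}\right) \left(- \frac{1182}{43}\right)} = - \frac{4272}{1621} + \frac{2809}{\frac{2758}{1849}} = - \frac{4272}{1621} + 2809 \cdot \frac{1849}{2758} = - \frac{4272}{1621} + \frac{5193841}{2758} = \frac{8407434085}{4470718}$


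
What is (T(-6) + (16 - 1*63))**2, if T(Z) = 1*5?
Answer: 1764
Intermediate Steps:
T(Z) = 5
(T(-6) + (16 - 1*63))**2 = (5 + (16 - 1*63))**2 = (5 + (16 - 63))**2 = (5 - 47)**2 = (-42)**2 = 1764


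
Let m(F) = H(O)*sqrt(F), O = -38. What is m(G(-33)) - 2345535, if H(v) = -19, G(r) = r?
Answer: -2345535 - 19*I*sqrt(33) ≈ -2.3455e+6 - 109.15*I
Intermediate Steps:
m(F) = -19*sqrt(F)
m(G(-33)) - 2345535 = -19*I*sqrt(33) - 2345535 = -2345535 - 19*I*sqrt(33)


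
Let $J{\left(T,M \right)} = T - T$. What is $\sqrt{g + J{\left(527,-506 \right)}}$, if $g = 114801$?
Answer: $\sqrt{114801} \approx 338.82$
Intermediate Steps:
$J{\left(T,M \right)} = 0$
$\sqrt{g + J{\left(527,-506 \right)}} = \sqrt{114801 + 0} = \sqrt{114801}$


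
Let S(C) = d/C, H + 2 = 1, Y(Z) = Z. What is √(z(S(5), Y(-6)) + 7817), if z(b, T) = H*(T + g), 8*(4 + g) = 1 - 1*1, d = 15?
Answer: √7827 ≈ 88.470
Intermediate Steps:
H = -1 (H = -2 + 1 = -1)
g = -4 (g = -4 + (1 - 1*1)/8 = -4 + (1 - 1)/8 = -4 + (⅛)*0 = -4 + 0 = -4)
S(C) = 15/C
z(b, T) = 4 - T (z(b, T) = -(T - 4) = -(-4 + T) = 4 - T)
√(z(S(5), Y(-6)) + 7817) = √((4 - 1*(-6)) + 7817) = √((4 + 6) + 7817) = √(10 + 7817) = √7827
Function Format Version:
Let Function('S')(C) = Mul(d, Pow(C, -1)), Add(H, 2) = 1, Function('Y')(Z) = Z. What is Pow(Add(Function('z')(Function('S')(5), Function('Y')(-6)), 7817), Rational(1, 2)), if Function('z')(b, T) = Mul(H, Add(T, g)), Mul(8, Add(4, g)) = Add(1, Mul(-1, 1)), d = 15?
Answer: Pow(7827, Rational(1, 2)) ≈ 88.470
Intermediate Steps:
H = -1 (H = Add(-2, 1) = -1)
g = -4 (g = Add(-4, Mul(Rational(1, 8), Add(1, Mul(-1, 1)))) = Add(-4, Mul(Rational(1, 8), Add(1, -1))) = Add(-4, Mul(Rational(1, 8), 0)) = Add(-4, 0) = -4)
Function('S')(C) = Mul(15, Pow(C, -1))
Function('z')(b, T) = Add(4, Mul(-1, T)) (Function('z')(b, T) = Mul(-1, Add(T, -4)) = Mul(-1, Add(-4, T)) = Add(4, Mul(-1, T)))
Pow(Add(Function('z')(Function('S')(5), Function('Y')(-6)), 7817), Rational(1, 2)) = Pow(Add(Add(4, Mul(-1, -6)), 7817), Rational(1, 2)) = Pow(Add(Add(4, 6), 7817), Rational(1, 2)) = Pow(Add(10, 7817), Rational(1, 2)) = Pow(7827, Rational(1, 2))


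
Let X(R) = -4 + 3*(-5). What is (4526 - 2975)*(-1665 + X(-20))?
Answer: -2611884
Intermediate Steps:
X(R) = -19 (X(R) = -4 - 15 = -19)
(4526 - 2975)*(-1665 + X(-20)) = (4526 - 2975)*(-1665 - 19) = 1551*(-1684) = -2611884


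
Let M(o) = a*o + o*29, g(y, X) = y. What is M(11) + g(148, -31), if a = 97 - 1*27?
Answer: 1237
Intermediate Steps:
a = 70 (a = 97 - 27 = 70)
M(o) = 99*o (M(o) = 70*o + o*29 = 70*o + 29*o = 99*o)
M(11) + g(148, -31) = 99*11 + 148 = 1089 + 148 = 1237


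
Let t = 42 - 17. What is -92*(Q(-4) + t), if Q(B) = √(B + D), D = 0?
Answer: -2300 - 184*I ≈ -2300.0 - 184.0*I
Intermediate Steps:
Q(B) = √B (Q(B) = √(B + 0) = √B)
t = 25
-92*(Q(-4) + t) = -92*(√(-4) + 25) = -92*(2*I + 25) = -92*(25 + 2*I) = -2300 - 184*I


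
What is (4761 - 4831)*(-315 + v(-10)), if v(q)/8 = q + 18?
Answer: 17570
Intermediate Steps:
v(q) = 144 + 8*q (v(q) = 8*(q + 18) = 8*(18 + q) = 144 + 8*q)
(4761 - 4831)*(-315 + v(-10)) = (4761 - 4831)*(-315 + (144 + 8*(-10))) = -70*(-315 + (144 - 80)) = -70*(-315 + 64) = -70*(-251) = 17570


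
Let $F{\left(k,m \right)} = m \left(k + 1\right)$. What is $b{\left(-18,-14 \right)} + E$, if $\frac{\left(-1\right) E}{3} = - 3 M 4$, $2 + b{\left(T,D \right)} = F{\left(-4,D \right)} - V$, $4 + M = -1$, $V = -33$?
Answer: $-107$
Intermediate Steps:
$F{\left(k,m \right)} = m \left(1 + k\right)$
$M = -5$ ($M = -4 - 1 = -5$)
$b{\left(T,D \right)} = 31 - 3 D$ ($b{\left(T,D \right)} = -2 + \left(D \left(1 - 4\right) - -33\right) = -2 + \left(D \left(-3\right) + 33\right) = -2 - \left(-33 + 3 D\right) = 31 - 3 D$)
$E = -180$ ($E = - 3 \left(-3\right) \left(-5\right) 4 = - 3 \cdot 15 \cdot 4 = \left(-3\right) 60 = -180$)
$b{\left(-18,-14 \right)} + E = \left(31 - -42\right) - 180 = \left(31 + 42\right) - 180 = 73 - 180 = -107$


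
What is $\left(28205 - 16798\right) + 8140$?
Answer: $19547$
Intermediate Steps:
$\left(28205 - 16798\right) + 8140 = 11407 + 8140 = 19547$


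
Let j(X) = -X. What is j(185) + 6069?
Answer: 5884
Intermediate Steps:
j(185) + 6069 = -1*185 + 6069 = -185 + 6069 = 5884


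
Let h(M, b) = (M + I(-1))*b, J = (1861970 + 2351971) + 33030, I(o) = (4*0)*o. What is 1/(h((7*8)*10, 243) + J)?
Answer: 1/4383051 ≈ 2.2815e-7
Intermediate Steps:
I(o) = 0 (I(o) = 0*o = 0)
J = 4246971 (J = 4213941 + 33030 = 4246971)
h(M, b) = M*b (h(M, b) = (M + 0)*b = M*b)
1/(h((7*8)*10, 243) + J) = 1/(((7*8)*10)*243 + 4246971) = 1/((56*10)*243 + 4246971) = 1/(560*243 + 4246971) = 1/(136080 + 4246971) = 1/4383051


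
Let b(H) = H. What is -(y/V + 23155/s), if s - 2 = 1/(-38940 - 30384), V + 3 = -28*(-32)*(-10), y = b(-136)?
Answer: -14387401538852/1242693061 ≈ -11578.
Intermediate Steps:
y = -136
V = -8963 (V = -3 - 28*(-32)*(-10) = -3 + 896*(-10) = -3 - 8960 = -8963)
s = 138647/69324 (s = 2 + 1/(-38940 - 30384) = 2 + 1/(-69324) = 2 - 1/69324 = 138647/69324 ≈ 2.0000)
-(y/V + 23155/s) = -(-136/(-8963) + 23155/(138647/69324)) = -(-136*(-1/8963) + 23155*(69324/138647)) = -(136/8963 + 1605197220/138647) = -1*14387401538852/1242693061 = -14387401538852/1242693061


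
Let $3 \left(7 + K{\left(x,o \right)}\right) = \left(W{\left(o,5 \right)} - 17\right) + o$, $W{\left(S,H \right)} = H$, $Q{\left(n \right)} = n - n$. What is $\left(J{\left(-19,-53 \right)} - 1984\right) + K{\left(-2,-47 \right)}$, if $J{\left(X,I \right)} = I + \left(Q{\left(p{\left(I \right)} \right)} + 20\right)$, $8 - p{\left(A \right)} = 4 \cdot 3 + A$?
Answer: $- \frac{6131}{3} \approx -2043.7$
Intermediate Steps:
$p{\left(A \right)} = -4 - A$ ($p{\left(A \right)} = 8 - \left(4 \cdot 3 + A\right) = 8 - \left(12 + A\right) = -4 - A$)
$Q{\left(n \right)} = 0$
$K{\left(x,o \right)} = -11 + \frac{o}{3}$ ($K{\left(x,o \right)} = -7 + \frac{\left(5 - 17\right) + o}{3} = -7 + \frac{-12 + o}{3} = -7 + \left(-4 + \frac{o}{3}\right) = -11 + \frac{o}{3}$)
$J{\left(X,I \right)} = 20 + I$ ($J{\left(X,I \right)} = I + \left(0 + 20\right) = I + 20 = 20 + I$)
$\left(J{\left(-19,-53 \right)} - 1984\right) + K{\left(-2,-47 \right)} = \left(\left(20 - 53\right) - 1984\right) + \left(-11 + \frac{1}{3} \left(-47\right)\right) = \left(-33 - 1984\right) - \frac{80}{3} = -2017 - \frac{80}{3} = - \frac{6131}{3}$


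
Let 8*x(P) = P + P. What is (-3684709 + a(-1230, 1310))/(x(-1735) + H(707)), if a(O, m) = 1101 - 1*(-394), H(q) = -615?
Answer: 14732856/4195 ≈ 3512.0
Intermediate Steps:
a(O, m) = 1495 (a(O, m) = 1101 + 394 = 1495)
x(P) = P/4 (x(P) = (P + P)/8 = (2*P)/8 = P/4)
(-3684709 + a(-1230, 1310))/(x(-1735) + H(707)) = (-3684709 + 1495)/((¼)*(-1735) - 615) = -3683214/(-1735/4 - 615) = -3683214/(-4195/4) = -3683214*(-4/4195) = 14732856/4195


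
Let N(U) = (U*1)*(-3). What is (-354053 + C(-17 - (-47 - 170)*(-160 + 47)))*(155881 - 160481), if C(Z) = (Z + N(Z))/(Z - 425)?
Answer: 40656060929000/24963 ≈ 1.6287e+9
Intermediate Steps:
N(U) = -3*U (N(U) = U*(-3) = -3*U)
C(Z) = -2*Z/(-425 + Z) (C(Z) = (Z - 3*Z)/(Z - 425) = (-2*Z)/(-425 + Z) = -2*Z/(-425 + Z))
(-354053 + C(-17 - (-47 - 170)*(-160 + 47)))*(155881 - 160481) = (-354053 - 2*(-17 - (-47 - 170)*(-160 + 47))/(-425 + (-17 - (-47 - 170)*(-160 + 47))))*(155881 - 160481) = (-354053 - 2*(-17 - (-217)*(-113))/(-425 + (-17 - (-217)*(-113))))*(-4600) = (-354053 - 2*(-17 - 1*24521)/(-425 + (-17 - 1*24521)))*(-4600) = (-354053 - 2*(-17 - 24521)/(-425 + (-17 - 24521)))*(-4600) = (-354053 - 2*(-24538)/(-425 - 24538))*(-4600) = (-354053 - 2*(-24538)/(-24963))*(-4600) = (-354053 - 2*(-24538)*(-1/24963))*(-4600) = (-354053 - 49076/24963)*(-4600) = -8838274115/24963*(-4600) = 40656060929000/24963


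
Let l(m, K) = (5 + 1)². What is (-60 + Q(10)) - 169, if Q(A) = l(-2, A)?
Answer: -193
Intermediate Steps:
l(m, K) = 36 (l(m, K) = 6² = 36)
Q(A) = 36
(-60 + Q(10)) - 169 = (-60 + 36) - 169 = -24 - 169 = -193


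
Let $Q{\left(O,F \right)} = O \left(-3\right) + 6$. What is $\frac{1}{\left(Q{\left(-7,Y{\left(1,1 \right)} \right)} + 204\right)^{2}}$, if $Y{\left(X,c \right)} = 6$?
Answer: $\frac{1}{53361} \approx 1.874 \cdot 10^{-5}$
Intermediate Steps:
$Q{\left(O,F \right)} = 6 - 3 O$ ($Q{\left(O,F \right)} = - 3 O + 6 = 6 - 3 O$)
$\frac{1}{\left(Q{\left(-7,Y{\left(1,1 \right)} \right)} + 204\right)^{2}} = \frac{1}{\left(\left(6 - -21\right) + 204\right)^{2}} = \frac{1}{\left(\left(6 + 21\right) + 204\right)^{2}} = \frac{1}{\left(27 + 204\right)^{2}} = \frac{1}{231^{2}} = \frac{1}{53361}$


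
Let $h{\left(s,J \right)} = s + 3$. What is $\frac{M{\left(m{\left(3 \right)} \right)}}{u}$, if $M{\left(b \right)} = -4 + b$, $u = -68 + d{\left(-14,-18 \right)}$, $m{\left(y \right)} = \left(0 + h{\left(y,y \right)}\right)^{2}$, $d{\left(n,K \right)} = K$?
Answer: $- \frac{16}{43} \approx -0.37209$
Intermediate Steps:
$h{\left(s,J \right)} = 3 + s$
$m{\left(y \right)} = \left(3 + y\right)^{2}$ ($m{\left(y \right)} = \left(0 + \left(3 + y\right)\right)^{2} = \left(3 + y\right)^{2}$)
$u = -86$ ($u = -68 - 18 = -86$)
$\frac{M{\left(m{\left(3 \right)} \right)}}{u} = \frac{-4 + \left(3 + 3\right)^{2}}{-86} = \left(-4 + 6^{2}\right) \left(- \frac{1}{86}\right) = \left(-4 + 36\right) \left(- \frac{1}{86}\right) = 32 \left(- \frac{1}{86}\right) = - \frac{16}{43}$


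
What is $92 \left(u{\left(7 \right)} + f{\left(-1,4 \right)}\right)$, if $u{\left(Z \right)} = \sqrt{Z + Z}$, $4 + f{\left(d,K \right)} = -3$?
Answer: $-644 + 92 \sqrt{14} \approx -299.77$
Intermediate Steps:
$f{\left(d,K \right)} = -7$ ($f{\left(d,K \right)} = -4 - 3 = -7$)
$u{\left(Z \right)} = \sqrt{2} \sqrt{Z}$ ($u{\left(Z \right)} = \sqrt{2 Z} = \sqrt{2} \sqrt{Z}$)
$92 \left(u{\left(7 \right)} + f{\left(-1,4 \right)}\right) = 92 \left(\sqrt{2} \sqrt{7} - 7\right) = 92 \left(\sqrt{14} - 7\right) = 92 \left(-7 + \sqrt{14}\right) = -644 + 92 \sqrt{14}$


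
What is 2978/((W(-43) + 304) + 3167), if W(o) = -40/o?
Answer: 128054/149293 ≈ 0.85774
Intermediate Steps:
2978/((W(-43) + 304) + 3167) = 2978/((-40/(-43) + 304) + 3167) = 2978/((-40*(-1/43) + 304) + 3167) = 2978/((40/43 + 304) + 3167) = 2978/(13112/43 + 3167) = 2978/(149293/43) = 2978*(43/149293) = 128054/149293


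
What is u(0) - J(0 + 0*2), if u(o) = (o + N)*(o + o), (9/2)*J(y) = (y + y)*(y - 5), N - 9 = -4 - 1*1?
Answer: 0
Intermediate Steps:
N = 4 (N = 9 + (-4 - 1*1) = 9 + (-4 - 1) = 9 - 5 = 4)
J(y) = 4*y*(-5 + y)/9 (J(y) = 2*((y + y)*(y - 5))/9 = 2*((2*y)*(-5 + y))/9 = 2*(2*y*(-5 + y))/9 = 4*y*(-5 + y)/9)
u(o) = 2*o*(4 + o) (u(o) = (o + 4)*(o + o) = (4 + o)*(2*o) = 2*o*(4 + o))
u(0) - J(0 + 0*2) = 2*0*(4 + 0) - 4*(0 + 0*2)*(-5 + (0 + 0*2))/9 = 2*0*4 - 4*(0 + 0)*(-5 + (0 + 0))/9 = 0 - 4*0*(-5 + 0)/9 = 0 - 4*0*(-5)/9 = 0 - 1*0 = 0 + 0 = 0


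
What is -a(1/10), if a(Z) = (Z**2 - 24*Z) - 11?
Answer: 1339/100 ≈ 13.390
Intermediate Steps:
a(Z) = -11 + Z**2 - 24*Z
-a(1/10) = -(-11 + (1/10)**2 - 24/10) = -(-11 + (1/10)**2 - 24*1/10) = -(-11 + 1/100 - 12/5) = -1*(-1339/100) = 1339/100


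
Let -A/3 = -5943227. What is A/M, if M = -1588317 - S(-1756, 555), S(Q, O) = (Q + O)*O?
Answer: -5943227/307254 ≈ -19.343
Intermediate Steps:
S(Q, O) = O*(O + Q) (S(Q, O) = (O + Q)*O = O*(O + Q))
A = 17829681 (A = -3*(-5943227) = 17829681)
M = -921762 (M = -1588317 - 555*(555 - 1756) = -1588317 - 555*(-1201) = -1588317 - 1*(-666555) = -1588317 + 666555 = -921762)
A/M = 17829681/(-921762) = 17829681*(-1/921762) = -5943227/307254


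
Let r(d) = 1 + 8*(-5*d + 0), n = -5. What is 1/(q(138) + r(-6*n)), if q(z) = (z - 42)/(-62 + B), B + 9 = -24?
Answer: -95/114001 ≈ -0.00083333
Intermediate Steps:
B = -33 (B = -9 - 24 = -33)
q(z) = 42/95 - z/95 (q(z) = (z - 42)/(-62 - 33) = (-42 + z)/(-95) = (-42 + z)*(-1/95) = 42/95 - z/95)
r(d) = 1 - 40*d (r(d) = 1 + 8*(-5*d) = 1 - 40*d)
1/(q(138) + r(-6*n)) = 1/((42/95 - 1/95*138) + (1 - (-240)*(-5))) = 1/((42/95 - 138/95) + (1 - 40*30)) = 1/(-96/95 + (1 - 1200)) = 1/(-96/95 - 1199) = 1/(-114001/95) = -95/114001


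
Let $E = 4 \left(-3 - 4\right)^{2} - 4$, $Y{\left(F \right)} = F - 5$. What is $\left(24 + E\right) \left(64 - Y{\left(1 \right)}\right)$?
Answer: $14688$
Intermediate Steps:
$Y{\left(F \right)} = -5 + F$ ($Y{\left(F \right)} = F - 5 = -5 + F$)
$E = 192$ ($E = 4 \left(-7\right)^{2} - 4 = 4 \cdot 49 - 4 = 196 - 4 = 192$)
$\left(24 + E\right) \left(64 - Y{\left(1 \right)}\right) = \left(24 + 192\right) \left(64 - \left(-5 + 1\right)\right) = 216 \left(64 - -4\right) = 216 \left(64 + 4\right) = 216 \cdot 68 = 14688$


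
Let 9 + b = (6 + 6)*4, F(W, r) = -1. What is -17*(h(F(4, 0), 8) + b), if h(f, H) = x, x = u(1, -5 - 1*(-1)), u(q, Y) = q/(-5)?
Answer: -3298/5 ≈ -659.60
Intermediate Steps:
u(q, Y) = -q/5 (u(q, Y) = q*(-⅕) = -q/5)
b = 39 (b = -9 + (6 + 6)*4 = -9 + 12*4 = -9 + 48 = 39)
x = -⅕ (x = -⅕*1 = -⅕ ≈ -0.20000)
h(f, H) = -⅕
-17*(h(F(4, 0), 8) + b) = -17*(-⅕ + 39) = -17*194/5 = -3298/5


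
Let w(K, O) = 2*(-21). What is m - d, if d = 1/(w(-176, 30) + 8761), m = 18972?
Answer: 165416867/8719 ≈ 18972.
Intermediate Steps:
w(K, O) = -42
d = 1/8719 (d = 1/(-42 + 8761) = 1/8719 ≈ 0.00011469)
m - d = 18972 - 1*1/8719 = 18972 - 1/8719 = 165416867/8719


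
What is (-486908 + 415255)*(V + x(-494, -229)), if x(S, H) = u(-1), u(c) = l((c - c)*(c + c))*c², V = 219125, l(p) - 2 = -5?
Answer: -15700748666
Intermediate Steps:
l(p) = -3 (l(p) = 2 - 5 = -3)
u(c) = -3*c²
x(S, H) = -3 (x(S, H) = -3*(-1)² = -3*1 = -3)
(-486908 + 415255)*(V + x(-494, -229)) = (-486908 + 415255)*(219125 - 3) = -71653*219122 = -15700748666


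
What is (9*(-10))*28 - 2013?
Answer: -4533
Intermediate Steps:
(9*(-10))*28 - 2013 = -90*28 - 2013 = -2520 - 2013 = -4533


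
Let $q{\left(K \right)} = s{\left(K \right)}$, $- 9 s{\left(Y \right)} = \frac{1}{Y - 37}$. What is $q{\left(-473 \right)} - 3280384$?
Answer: $- \frac{15056962559}{4590} \approx -3.2804 \cdot 10^{6}$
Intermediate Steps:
$s{\left(Y \right)} = - \frac{1}{9 \left(-37 + Y\right)}$ ($s{\left(Y \right)} = - \frac{1}{9 \left(Y - 37\right)} = - \frac{1}{9 \left(-37 + Y\right)}$)
$q{\left(K \right)} = - \frac{1}{-333 + 9 K}$
$q{\left(-473 \right)} - 3280384 = - \frac{1}{-333 + 9 \left(-473\right)} - 3280384 = - \frac{1}{-333 - 4257} - 3280384 = - \frac{1}{-4590} - 3280384 = \left(-1\right) \left(- \frac{1}{4590}\right) - 3280384 = \frac{1}{4590} - 3280384 = - \frac{15056962559}{4590}$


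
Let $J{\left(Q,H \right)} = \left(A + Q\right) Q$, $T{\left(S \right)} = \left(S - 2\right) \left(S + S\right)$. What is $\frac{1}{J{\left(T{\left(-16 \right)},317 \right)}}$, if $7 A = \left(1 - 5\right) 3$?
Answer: $\frac{7}{2315520} \approx 3.0231 \cdot 10^{-6}$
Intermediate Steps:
$A = - \frac{12}{7}$ ($A = \frac{\left(1 - 5\right) 3}{7} = \frac{\left(-4\right) 3}{7} = \frac{1}{7} \left(-12\right) = - \frac{12}{7} \approx -1.7143$)
$T{\left(S \right)} = 2 S \left(-2 + S\right)$ ($T{\left(S \right)} = \left(-2 + S\right) 2 S = 2 S \left(-2 + S\right)$)
$J{\left(Q,H \right)} = Q \left(- \frac{12}{7} + Q\right)$ ($J{\left(Q,H \right)} = \left(- \frac{12}{7} + Q\right) Q = Q \left(- \frac{12}{7} + Q\right)$)
$\frac{1}{J{\left(T{\left(-16 \right)},317 \right)}} = \frac{1}{\frac{1}{7} \cdot 2 \left(-16\right) \left(-2 - 16\right) \left(-12 + 7 \cdot 2 \left(-16\right) \left(-2 - 16\right)\right)} = \frac{1}{\frac{1}{7} \cdot 2 \left(-16\right) \left(-18\right) \left(-12 + 7 \cdot 2 \left(-16\right) \left(-18\right)\right)} = \frac{1}{\frac{1}{7} \cdot 576 \left(-12 + 7 \cdot 576\right)} = \frac{1}{\frac{1}{7} \cdot 576 \left(-12 + 4032\right)} = \frac{1}{\frac{1}{7} \cdot 576 \cdot 4020} = \frac{1}{\frac{2315520}{7}} = \frac{7}{2315520}$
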